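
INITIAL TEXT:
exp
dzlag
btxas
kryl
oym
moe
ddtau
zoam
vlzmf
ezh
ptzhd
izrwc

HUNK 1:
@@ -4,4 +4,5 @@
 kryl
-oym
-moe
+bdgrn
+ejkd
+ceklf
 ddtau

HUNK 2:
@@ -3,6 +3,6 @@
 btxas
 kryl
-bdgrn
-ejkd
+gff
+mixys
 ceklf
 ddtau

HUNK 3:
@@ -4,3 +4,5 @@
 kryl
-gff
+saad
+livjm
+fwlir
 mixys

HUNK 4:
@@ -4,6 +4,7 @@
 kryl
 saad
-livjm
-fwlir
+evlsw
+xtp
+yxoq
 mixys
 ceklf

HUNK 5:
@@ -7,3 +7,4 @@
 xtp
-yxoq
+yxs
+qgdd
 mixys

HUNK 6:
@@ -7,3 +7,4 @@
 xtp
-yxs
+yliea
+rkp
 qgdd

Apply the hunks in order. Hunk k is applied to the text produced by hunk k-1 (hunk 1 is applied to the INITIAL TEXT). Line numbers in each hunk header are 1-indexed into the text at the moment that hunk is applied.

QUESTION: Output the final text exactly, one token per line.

Hunk 1: at line 4 remove [oym,moe] add [bdgrn,ejkd,ceklf] -> 13 lines: exp dzlag btxas kryl bdgrn ejkd ceklf ddtau zoam vlzmf ezh ptzhd izrwc
Hunk 2: at line 3 remove [bdgrn,ejkd] add [gff,mixys] -> 13 lines: exp dzlag btxas kryl gff mixys ceklf ddtau zoam vlzmf ezh ptzhd izrwc
Hunk 3: at line 4 remove [gff] add [saad,livjm,fwlir] -> 15 lines: exp dzlag btxas kryl saad livjm fwlir mixys ceklf ddtau zoam vlzmf ezh ptzhd izrwc
Hunk 4: at line 4 remove [livjm,fwlir] add [evlsw,xtp,yxoq] -> 16 lines: exp dzlag btxas kryl saad evlsw xtp yxoq mixys ceklf ddtau zoam vlzmf ezh ptzhd izrwc
Hunk 5: at line 7 remove [yxoq] add [yxs,qgdd] -> 17 lines: exp dzlag btxas kryl saad evlsw xtp yxs qgdd mixys ceklf ddtau zoam vlzmf ezh ptzhd izrwc
Hunk 6: at line 7 remove [yxs] add [yliea,rkp] -> 18 lines: exp dzlag btxas kryl saad evlsw xtp yliea rkp qgdd mixys ceklf ddtau zoam vlzmf ezh ptzhd izrwc

Answer: exp
dzlag
btxas
kryl
saad
evlsw
xtp
yliea
rkp
qgdd
mixys
ceklf
ddtau
zoam
vlzmf
ezh
ptzhd
izrwc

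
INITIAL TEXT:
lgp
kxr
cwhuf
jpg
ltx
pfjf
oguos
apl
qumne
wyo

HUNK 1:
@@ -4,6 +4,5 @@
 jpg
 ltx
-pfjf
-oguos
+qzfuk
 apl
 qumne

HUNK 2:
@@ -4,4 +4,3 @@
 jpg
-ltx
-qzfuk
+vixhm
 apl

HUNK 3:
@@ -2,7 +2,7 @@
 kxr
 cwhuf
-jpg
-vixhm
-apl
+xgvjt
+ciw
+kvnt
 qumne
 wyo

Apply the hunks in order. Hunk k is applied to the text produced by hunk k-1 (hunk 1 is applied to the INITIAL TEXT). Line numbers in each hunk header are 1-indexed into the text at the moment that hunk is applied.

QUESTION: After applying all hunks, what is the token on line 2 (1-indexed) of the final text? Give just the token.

Answer: kxr

Derivation:
Hunk 1: at line 4 remove [pfjf,oguos] add [qzfuk] -> 9 lines: lgp kxr cwhuf jpg ltx qzfuk apl qumne wyo
Hunk 2: at line 4 remove [ltx,qzfuk] add [vixhm] -> 8 lines: lgp kxr cwhuf jpg vixhm apl qumne wyo
Hunk 3: at line 2 remove [jpg,vixhm,apl] add [xgvjt,ciw,kvnt] -> 8 lines: lgp kxr cwhuf xgvjt ciw kvnt qumne wyo
Final line 2: kxr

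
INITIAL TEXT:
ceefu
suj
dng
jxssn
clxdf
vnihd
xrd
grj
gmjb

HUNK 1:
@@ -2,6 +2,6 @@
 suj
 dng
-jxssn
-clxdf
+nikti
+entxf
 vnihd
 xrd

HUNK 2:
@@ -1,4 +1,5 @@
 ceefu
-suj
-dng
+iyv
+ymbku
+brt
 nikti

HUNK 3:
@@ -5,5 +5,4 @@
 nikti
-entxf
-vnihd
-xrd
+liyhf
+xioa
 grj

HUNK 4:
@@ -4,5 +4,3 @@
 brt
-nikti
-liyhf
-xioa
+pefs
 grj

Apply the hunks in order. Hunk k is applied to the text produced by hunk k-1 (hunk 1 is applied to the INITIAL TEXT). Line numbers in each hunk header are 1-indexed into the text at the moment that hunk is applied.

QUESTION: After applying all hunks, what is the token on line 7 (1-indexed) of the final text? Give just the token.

Hunk 1: at line 2 remove [jxssn,clxdf] add [nikti,entxf] -> 9 lines: ceefu suj dng nikti entxf vnihd xrd grj gmjb
Hunk 2: at line 1 remove [suj,dng] add [iyv,ymbku,brt] -> 10 lines: ceefu iyv ymbku brt nikti entxf vnihd xrd grj gmjb
Hunk 3: at line 5 remove [entxf,vnihd,xrd] add [liyhf,xioa] -> 9 lines: ceefu iyv ymbku brt nikti liyhf xioa grj gmjb
Hunk 4: at line 4 remove [nikti,liyhf,xioa] add [pefs] -> 7 lines: ceefu iyv ymbku brt pefs grj gmjb
Final line 7: gmjb

Answer: gmjb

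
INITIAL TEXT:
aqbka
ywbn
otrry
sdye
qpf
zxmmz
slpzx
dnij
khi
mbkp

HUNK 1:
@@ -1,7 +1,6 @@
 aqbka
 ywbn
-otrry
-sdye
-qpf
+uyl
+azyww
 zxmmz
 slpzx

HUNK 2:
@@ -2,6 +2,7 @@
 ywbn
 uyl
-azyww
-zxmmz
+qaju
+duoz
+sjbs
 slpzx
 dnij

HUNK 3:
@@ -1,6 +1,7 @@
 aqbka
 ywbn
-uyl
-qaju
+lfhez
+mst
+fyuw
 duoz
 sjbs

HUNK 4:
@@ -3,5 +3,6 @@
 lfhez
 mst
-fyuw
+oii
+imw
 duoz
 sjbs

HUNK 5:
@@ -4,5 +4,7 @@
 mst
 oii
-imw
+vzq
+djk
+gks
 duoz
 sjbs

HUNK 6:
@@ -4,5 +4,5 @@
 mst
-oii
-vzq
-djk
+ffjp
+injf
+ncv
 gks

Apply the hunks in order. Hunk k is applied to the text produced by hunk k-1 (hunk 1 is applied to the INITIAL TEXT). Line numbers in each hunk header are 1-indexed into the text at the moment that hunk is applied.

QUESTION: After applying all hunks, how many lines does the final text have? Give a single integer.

Hunk 1: at line 1 remove [otrry,sdye,qpf] add [uyl,azyww] -> 9 lines: aqbka ywbn uyl azyww zxmmz slpzx dnij khi mbkp
Hunk 2: at line 2 remove [azyww,zxmmz] add [qaju,duoz,sjbs] -> 10 lines: aqbka ywbn uyl qaju duoz sjbs slpzx dnij khi mbkp
Hunk 3: at line 1 remove [uyl,qaju] add [lfhez,mst,fyuw] -> 11 lines: aqbka ywbn lfhez mst fyuw duoz sjbs slpzx dnij khi mbkp
Hunk 4: at line 3 remove [fyuw] add [oii,imw] -> 12 lines: aqbka ywbn lfhez mst oii imw duoz sjbs slpzx dnij khi mbkp
Hunk 5: at line 4 remove [imw] add [vzq,djk,gks] -> 14 lines: aqbka ywbn lfhez mst oii vzq djk gks duoz sjbs slpzx dnij khi mbkp
Hunk 6: at line 4 remove [oii,vzq,djk] add [ffjp,injf,ncv] -> 14 lines: aqbka ywbn lfhez mst ffjp injf ncv gks duoz sjbs slpzx dnij khi mbkp
Final line count: 14

Answer: 14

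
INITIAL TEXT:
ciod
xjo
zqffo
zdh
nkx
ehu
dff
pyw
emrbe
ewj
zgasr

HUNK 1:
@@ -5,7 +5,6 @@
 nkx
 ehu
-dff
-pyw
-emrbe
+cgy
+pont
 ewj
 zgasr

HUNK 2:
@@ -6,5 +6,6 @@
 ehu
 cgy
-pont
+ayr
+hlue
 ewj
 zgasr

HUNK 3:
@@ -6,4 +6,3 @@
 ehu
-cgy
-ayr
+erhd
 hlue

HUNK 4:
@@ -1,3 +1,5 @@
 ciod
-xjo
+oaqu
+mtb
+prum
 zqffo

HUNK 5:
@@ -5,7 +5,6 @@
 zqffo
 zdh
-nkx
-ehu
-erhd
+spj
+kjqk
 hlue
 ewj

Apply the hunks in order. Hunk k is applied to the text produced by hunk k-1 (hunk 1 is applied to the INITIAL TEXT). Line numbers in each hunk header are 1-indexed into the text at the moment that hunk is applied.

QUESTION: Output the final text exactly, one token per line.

Answer: ciod
oaqu
mtb
prum
zqffo
zdh
spj
kjqk
hlue
ewj
zgasr

Derivation:
Hunk 1: at line 5 remove [dff,pyw,emrbe] add [cgy,pont] -> 10 lines: ciod xjo zqffo zdh nkx ehu cgy pont ewj zgasr
Hunk 2: at line 6 remove [pont] add [ayr,hlue] -> 11 lines: ciod xjo zqffo zdh nkx ehu cgy ayr hlue ewj zgasr
Hunk 3: at line 6 remove [cgy,ayr] add [erhd] -> 10 lines: ciod xjo zqffo zdh nkx ehu erhd hlue ewj zgasr
Hunk 4: at line 1 remove [xjo] add [oaqu,mtb,prum] -> 12 lines: ciod oaqu mtb prum zqffo zdh nkx ehu erhd hlue ewj zgasr
Hunk 5: at line 5 remove [nkx,ehu,erhd] add [spj,kjqk] -> 11 lines: ciod oaqu mtb prum zqffo zdh spj kjqk hlue ewj zgasr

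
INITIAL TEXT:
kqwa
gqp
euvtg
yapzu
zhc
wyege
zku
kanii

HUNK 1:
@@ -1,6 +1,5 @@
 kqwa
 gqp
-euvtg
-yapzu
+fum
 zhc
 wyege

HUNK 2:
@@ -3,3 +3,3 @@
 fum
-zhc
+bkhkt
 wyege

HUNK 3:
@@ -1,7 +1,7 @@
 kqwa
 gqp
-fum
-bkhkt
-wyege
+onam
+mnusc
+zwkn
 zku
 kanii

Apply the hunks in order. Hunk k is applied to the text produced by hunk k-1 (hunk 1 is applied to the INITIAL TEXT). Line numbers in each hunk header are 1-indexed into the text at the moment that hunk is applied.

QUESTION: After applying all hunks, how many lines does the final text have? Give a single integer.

Answer: 7

Derivation:
Hunk 1: at line 1 remove [euvtg,yapzu] add [fum] -> 7 lines: kqwa gqp fum zhc wyege zku kanii
Hunk 2: at line 3 remove [zhc] add [bkhkt] -> 7 lines: kqwa gqp fum bkhkt wyege zku kanii
Hunk 3: at line 1 remove [fum,bkhkt,wyege] add [onam,mnusc,zwkn] -> 7 lines: kqwa gqp onam mnusc zwkn zku kanii
Final line count: 7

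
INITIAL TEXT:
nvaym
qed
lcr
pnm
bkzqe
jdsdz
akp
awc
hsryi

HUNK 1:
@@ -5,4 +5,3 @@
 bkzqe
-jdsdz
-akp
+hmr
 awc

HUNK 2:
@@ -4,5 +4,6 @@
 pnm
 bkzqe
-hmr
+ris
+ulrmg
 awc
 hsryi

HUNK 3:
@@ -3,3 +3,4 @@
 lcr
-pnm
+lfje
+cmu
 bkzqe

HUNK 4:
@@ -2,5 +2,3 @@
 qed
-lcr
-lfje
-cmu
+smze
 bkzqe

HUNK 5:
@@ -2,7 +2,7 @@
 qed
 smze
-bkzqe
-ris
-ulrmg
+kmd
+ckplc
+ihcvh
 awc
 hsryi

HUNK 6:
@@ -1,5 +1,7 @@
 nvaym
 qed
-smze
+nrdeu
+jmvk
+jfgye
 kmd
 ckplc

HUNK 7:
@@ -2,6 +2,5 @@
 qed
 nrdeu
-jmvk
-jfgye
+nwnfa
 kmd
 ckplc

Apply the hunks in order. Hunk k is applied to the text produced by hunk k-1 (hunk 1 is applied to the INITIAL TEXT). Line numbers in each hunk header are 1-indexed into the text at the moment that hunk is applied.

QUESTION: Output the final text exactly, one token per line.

Hunk 1: at line 5 remove [jdsdz,akp] add [hmr] -> 8 lines: nvaym qed lcr pnm bkzqe hmr awc hsryi
Hunk 2: at line 4 remove [hmr] add [ris,ulrmg] -> 9 lines: nvaym qed lcr pnm bkzqe ris ulrmg awc hsryi
Hunk 3: at line 3 remove [pnm] add [lfje,cmu] -> 10 lines: nvaym qed lcr lfje cmu bkzqe ris ulrmg awc hsryi
Hunk 4: at line 2 remove [lcr,lfje,cmu] add [smze] -> 8 lines: nvaym qed smze bkzqe ris ulrmg awc hsryi
Hunk 5: at line 2 remove [bkzqe,ris,ulrmg] add [kmd,ckplc,ihcvh] -> 8 lines: nvaym qed smze kmd ckplc ihcvh awc hsryi
Hunk 6: at line 1 remove [smze] add [nrdeu,jmvk,jfgye] -> 10 lines: nvaym qed nrdeu jmvk jfgye kmd ckplc ihcvh awc hsryi
Hunk 7: at line 2 remove [jmvk,jfgye] add [nwnfa] -> 9 lines: nvaym qed nrdeu nwnfa kmd ckplc ihcvh awc hsryi

Answer: nvaym
qed
nrdeu
nwnfa
kmd
ckplc
ihcvh
awc
hsryi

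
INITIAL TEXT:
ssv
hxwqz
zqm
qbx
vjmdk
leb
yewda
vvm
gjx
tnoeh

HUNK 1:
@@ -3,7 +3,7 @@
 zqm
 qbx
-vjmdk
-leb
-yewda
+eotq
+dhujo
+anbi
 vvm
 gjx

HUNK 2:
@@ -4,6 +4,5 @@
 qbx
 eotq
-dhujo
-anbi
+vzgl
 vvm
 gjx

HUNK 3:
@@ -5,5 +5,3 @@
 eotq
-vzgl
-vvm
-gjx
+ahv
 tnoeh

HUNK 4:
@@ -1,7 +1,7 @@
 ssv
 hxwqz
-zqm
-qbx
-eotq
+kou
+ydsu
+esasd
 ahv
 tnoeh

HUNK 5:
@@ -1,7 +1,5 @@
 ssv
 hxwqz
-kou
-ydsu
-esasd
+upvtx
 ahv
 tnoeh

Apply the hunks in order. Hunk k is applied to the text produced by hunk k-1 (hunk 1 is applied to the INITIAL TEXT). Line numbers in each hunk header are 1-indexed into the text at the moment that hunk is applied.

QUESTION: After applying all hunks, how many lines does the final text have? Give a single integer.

Hunk 1: at line 3 remove [vjmdk,leb,yewda] add [eotq,dhujo,anbi] -> 10 lines: ssv hxwqz zqm qbx eotq dhujo anbi vvm gjx tnoeh
Hunk 2: at line 4 remove [dhujo,anbi] add [vzgl] -> 9 lines: ssv hxwqz zqm qbx eotq vzgl vvm gjx tnoeh
Hunk 3: at line 5 remove [vzgl,vvm,gjx] add [ahv] -> 7 lines: ssv hxwqz zqm qbx eotq ahv tnoeh
Hunk 4: at line 1 remove [zqm,qbx,eotq] add [kou,ydsu,esasd] -> 7 lines: ssv hxwqz kou ydsu esasd ahv tnoeh
Hunk 5: at line 1 remove [kou,ydsu,esasd] add [upvtx] -> 5 lines: ssv hxwqz upvtx ahv tnoeh
Final line count: 5

Answer: 5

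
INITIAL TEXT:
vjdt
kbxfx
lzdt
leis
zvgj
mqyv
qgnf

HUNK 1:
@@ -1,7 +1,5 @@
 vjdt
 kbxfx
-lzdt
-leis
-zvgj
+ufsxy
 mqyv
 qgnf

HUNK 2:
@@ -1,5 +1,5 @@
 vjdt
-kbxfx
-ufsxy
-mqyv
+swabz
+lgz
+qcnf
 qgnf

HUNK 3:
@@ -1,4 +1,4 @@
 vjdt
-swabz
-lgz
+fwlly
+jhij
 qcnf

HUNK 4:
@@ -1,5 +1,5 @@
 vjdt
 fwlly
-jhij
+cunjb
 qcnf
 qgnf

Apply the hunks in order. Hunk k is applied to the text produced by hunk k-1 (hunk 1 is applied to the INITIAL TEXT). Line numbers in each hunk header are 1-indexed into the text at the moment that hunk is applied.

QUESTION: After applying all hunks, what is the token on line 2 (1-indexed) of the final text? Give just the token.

Answer: fwlly

Derivation:
Hunk 1: at line 1 remove [lzdt,leis,zvgj] add [ufsxy] -> 5 lines: vjdt kbxfx ufsxy mqyv qgnf
Hunk 2: at line 1 remove [kbxfx,ufsxy,mqyv] add [swabz,lgz,qcnf] -> 5 lines: vjdt swabz lgz qcnf qgnf
Hunk 3: at line 1 remove [swabz,lgz] add [fwlly,jhij] -> 5 lines: vjdt fwlly jhij qcnf qgnf
Hunk 4: at line 1 remove [jhij] add [cunjb] -> 5 lines: vjdt fwlly cunjb qcnf qgnf
Final line 2: fwlly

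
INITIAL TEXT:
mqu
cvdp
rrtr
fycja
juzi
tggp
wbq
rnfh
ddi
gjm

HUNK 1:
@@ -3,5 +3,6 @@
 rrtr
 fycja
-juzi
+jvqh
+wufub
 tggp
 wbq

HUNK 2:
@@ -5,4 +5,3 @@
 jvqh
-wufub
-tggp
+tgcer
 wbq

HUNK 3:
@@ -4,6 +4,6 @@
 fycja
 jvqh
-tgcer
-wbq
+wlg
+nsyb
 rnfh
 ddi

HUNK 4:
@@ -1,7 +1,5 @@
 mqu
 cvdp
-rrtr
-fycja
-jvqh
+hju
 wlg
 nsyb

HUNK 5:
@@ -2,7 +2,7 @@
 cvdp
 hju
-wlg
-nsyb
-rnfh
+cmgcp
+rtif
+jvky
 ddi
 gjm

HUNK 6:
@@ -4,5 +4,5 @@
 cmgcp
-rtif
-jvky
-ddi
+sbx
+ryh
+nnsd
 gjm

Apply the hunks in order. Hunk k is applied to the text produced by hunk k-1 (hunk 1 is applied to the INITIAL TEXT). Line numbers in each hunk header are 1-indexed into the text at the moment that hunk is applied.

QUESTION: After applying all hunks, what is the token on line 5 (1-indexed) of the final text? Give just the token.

Hunk 1: at line 3 remove [juzi] add [jvqh,wufub] -> 11 lines: mqu cvdp rrtr fycja jvqh wufub tggp wbq rnfh ddi gjm
Hunk 2: at line 5 remove [wufub,tggp] add [tgcer] -> 10 lines: mqu cvdp rrtr fycja jvqh tgcer wbq rnfh ddi gjm
Hunk 3: at line 4 remove [tgcer,wbq] add [wlg,nsyb] -> 10 lines: mqu cvdp rrtr fycja jvqh wlg nsyb rnfh ddi gjm
Hunk 4: at line 1 remove [rrtr,fycja,jvqh] add [hju] -> 8 lines: mqu cvdp hju wlg nsyb rnfh ddi gjm
Hunk 5: at line 2 remove [wlg,nsyb,rnfh] add [cmgcp,rtif,jvky] -> 8 lines: mqu cvdp hju cmgcp rtif jvky ddi gjm
Hunk 6: at line 4 remove [rtif,jvky,ddi] add [sbx,ryh,nnsd] -> 8 lines: mqu cvdp hju cmgcp sbx ryh nnsd gjm
Final line 5: sbx

Answer: sbx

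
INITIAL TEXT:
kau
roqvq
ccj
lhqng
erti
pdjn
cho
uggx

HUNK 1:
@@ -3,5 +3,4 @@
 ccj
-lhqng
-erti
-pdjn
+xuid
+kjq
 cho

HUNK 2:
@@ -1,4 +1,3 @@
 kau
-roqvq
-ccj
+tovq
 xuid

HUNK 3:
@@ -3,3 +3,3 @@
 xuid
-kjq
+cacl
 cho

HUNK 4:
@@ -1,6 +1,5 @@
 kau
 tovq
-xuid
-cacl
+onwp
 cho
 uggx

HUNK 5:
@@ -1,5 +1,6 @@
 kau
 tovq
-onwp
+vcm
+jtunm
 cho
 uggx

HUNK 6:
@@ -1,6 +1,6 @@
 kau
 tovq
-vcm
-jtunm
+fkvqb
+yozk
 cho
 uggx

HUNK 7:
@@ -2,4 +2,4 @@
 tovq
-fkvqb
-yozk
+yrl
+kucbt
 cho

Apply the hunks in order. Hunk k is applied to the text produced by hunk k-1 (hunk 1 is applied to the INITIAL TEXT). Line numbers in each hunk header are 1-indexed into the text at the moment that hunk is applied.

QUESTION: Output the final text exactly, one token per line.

Hunk 1: at line 3 remove [lhqng,erti,pdjn] add [xuid,kjq] -> 7 lines: kau roqvq ccj xuid kjq cho uggx
Hunk 2: at line 1 remove [roqvq,ccj] add [tovq] -> 6 lines: kau tovq xuid kjq cho uggx
Hunk 3: at line 3 remove [kjq] add [cacl] -> 6 lines: kau tovq xuid cacl cho uggx
Hunk 4: at line 1 remove [xuid,cacl] add [onwp] -> 5 lines: kau tovq onwp cho uggx
Hunk 5: at line 1 remove [onwp] add [vcm,jtunm] -> 6 lines: kau tovq vcm jtunm cho uggx
Hunk 6: at line 1 remove [vcm,jtunm] add [fkvqb,yozk] -> 6 lines: kau tovq fkvqb yozk cho uggx
Hunk 7: at line 2 remove [fkvqb,yozk] add [yrl,kucbt] -> 6 lines: kau tovq yrl kucbt cho uggx

Answer: kau
tovq
yrl
kucbt
cho
uggx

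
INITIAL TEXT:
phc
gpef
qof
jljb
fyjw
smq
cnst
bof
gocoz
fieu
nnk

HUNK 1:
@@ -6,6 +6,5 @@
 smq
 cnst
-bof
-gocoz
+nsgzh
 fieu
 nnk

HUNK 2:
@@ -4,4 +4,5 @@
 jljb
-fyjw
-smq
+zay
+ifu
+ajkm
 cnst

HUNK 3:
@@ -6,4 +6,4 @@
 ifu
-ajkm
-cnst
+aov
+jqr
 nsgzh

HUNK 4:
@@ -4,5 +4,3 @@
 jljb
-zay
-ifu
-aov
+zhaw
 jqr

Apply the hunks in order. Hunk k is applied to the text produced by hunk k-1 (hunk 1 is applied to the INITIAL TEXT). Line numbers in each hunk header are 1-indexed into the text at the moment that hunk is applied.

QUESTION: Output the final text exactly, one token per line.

Answer: phc
gpef
qof
jljb
zhaw
jqr
nsgzh
fieu
nnk

Derivation:
Hunk 1: at line 6 remove [bof,gocoz] add [nsgzh] -> 10 lines: phc gpef qof jljb fyjw smq cnst nsgzh fieu nnk
Hunk 2: at line 4 remove [fyjw,smq] add [zay,ifu,ajkm] -> 11 lines: phc gpef qof jljb zay ifu ajkm cnst nsgzh fieu nnk
Hunk 3: at line 6 remove [ajkm,cnst] add [aov,jqr] -> 11 lines: phc gpef qof jljb zay ifu aov jqr nsgzh fieu nnk
Hunk 4: at line 4 remove [zay,ifu,aov] add [zhaw] -> 9 lines: phc gpef qof jljb zhaw jqr nsgzh fieu nnk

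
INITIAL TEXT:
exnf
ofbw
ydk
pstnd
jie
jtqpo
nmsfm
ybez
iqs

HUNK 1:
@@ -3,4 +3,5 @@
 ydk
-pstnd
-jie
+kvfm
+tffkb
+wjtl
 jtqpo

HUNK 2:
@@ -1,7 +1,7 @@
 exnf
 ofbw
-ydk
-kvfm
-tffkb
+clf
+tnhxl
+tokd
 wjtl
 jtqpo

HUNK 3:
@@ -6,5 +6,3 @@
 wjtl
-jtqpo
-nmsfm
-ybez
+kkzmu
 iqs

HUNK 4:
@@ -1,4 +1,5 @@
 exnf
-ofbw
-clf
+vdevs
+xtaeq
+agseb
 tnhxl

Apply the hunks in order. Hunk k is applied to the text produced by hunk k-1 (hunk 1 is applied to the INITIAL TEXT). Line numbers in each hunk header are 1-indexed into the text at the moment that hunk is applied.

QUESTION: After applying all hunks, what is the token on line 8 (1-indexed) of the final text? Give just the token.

Hunk 1: at line 3 remove [pstnd,jie] add [kvfm,tffkb,wjtl] -> 10 lines: exnf ofbw ydk kvfm tffkb wjtl jtqpo nmsfm ybez iqs
Hunk 2: at line 1 remove [ydk,kvfm,tffkb] add [clf,tnhxl,tokd] -> 10 lines: exnf ofbw clf tnhxl tokd wjtl jtqpo nmsfm ybez iqs
Hunk 3: at line 6 remove [jtqpo,nmsfm,ybez] add [kkzmu] -> 8 lines: exnf ofbw clf tnhxl tokd wjtl kkzmu iqs
Hunk 4: at line 1 remove [ofbw,clf] add [vdevs,xtaeq,agseb] -> 9 lines: exnf vdevs xtaeq agseb tnhxl tokd wjtl kkzmu iqs
Final line 8: kkzmu

Answer: kkzmu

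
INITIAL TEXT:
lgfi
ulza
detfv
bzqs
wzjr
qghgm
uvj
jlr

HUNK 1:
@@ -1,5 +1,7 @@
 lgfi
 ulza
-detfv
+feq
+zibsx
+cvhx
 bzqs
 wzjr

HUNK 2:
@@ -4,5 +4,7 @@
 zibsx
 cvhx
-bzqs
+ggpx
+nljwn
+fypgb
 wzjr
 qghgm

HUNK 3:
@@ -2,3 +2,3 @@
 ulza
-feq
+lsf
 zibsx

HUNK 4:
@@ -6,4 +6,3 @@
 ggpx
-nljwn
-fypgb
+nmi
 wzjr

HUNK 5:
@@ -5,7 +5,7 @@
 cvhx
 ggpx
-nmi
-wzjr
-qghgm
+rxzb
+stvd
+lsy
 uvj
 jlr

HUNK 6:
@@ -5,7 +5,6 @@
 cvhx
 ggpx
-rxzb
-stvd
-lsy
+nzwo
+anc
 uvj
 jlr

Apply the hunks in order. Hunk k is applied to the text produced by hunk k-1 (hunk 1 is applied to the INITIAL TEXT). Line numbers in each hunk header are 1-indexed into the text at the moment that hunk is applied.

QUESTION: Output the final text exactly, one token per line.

Answer: lgfi
ulza
lsf
zibsx
cvhx
ggpx
nzwo
anc
uvj
jlr

Derivation:
Hunk 1: at line 1 remove [detfv] add [feq,zibsx,cvhx] -> 10 lines: lgfi ulza feq zibsx cvhx bzqs wzjr qghgm uvj jlr
Hunk 2: at line 4 remove [bzqs] add [ggpx,nljwn,fypgb] -> 12 lines: lgfi ulza feq zibsx cvhx ggpx nljwn fypgb wzjr qghgm uvj jlr
Hunk 3: at line 2 remove [feq] add [lsf] -> 12 lines: lgfi ulza lsf zibsx cvhx ggpx nljwn fypgb wzjr qghgm uvj jlr
Hunk 4: at line 6 remove [nljwn,fypgb] add [nmi] -> 11 lines: lgfi ulza lsf zibsx cvhx ggpx nmi wzjr qghgm uvj jlr
Hunk 5: at line 5 remove [nmi,wzjr,qghgm] add [rxzb,stvd,lsy] -> 11 lines: lgfi ulza lsf zibsx cvhx ggpx rxzb stvd lsy uvj jlr
Hunk 6: at line 5 remove [rxzb,stvd,lsy] add [nzwo,anc] -> 10 lines: lgfi ulza lsf zibsx cvhx ggpx nzwo anc uvj jlr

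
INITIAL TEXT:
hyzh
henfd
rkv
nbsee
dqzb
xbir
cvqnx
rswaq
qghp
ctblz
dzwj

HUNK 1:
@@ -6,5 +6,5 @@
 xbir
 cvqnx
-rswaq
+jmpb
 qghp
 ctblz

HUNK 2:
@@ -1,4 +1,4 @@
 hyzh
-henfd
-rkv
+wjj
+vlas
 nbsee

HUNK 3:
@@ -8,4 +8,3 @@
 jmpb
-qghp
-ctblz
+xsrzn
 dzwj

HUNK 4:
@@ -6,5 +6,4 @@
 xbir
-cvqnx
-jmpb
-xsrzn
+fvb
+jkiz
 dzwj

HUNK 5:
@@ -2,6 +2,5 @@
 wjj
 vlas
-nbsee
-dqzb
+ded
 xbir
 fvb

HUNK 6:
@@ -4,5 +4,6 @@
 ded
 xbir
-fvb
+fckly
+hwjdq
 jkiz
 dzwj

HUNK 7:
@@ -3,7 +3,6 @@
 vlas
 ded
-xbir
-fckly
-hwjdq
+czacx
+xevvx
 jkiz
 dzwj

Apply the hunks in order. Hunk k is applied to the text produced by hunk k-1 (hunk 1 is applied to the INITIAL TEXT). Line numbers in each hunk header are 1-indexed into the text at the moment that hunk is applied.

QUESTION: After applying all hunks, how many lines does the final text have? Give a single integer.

Hunk 1: at line 6 remove [rswaq] add [jmpb] -> 11 lines: hyzh henfd rkv nbsee dqzb xbir cvqnx jmpb qghp ctblz dzwj
Hunk 2: at line 1 remove [henfd,rkv] add [wjj,vlas] -> 11 lines: hyzh wjj vlas nbsee dqzb xbir cvqnx jmpb qghp ctblz dzwj
Hunk 3: at line 8 remove [qghp,ctblz] add [xsrzn] -> 10 lines: hyzh wjj vlas nbsee dqzb xbir cvqnx jmpb xsrzn dzwj
Hunk 4: at line 6 remove [cvqnx,jmpb,xsrzn] add [fvb,jkiz] -> 9 lines: hyzh wjj vlas nbsee dqzb xbir fvb jkiz dzwj
Hunk 5: at line 2 remove [nbsee,dqzb] add [ded] -> 8 lines: hyzh wjj vlas ded xbir fvb jkiz dzwj
Hunk 6: at line 4 remove [fvb] add [fckly,hwjdq] -> 9 lines: hyzh wjj vlas ded xbir fckly hwjdq jkiz dzwj
Hunk 7: at line 3 remove [xbir,fckly,hwjdq] add [czacx,xevvx] -> 8 lines: hyzh wjj vlas ded czacx xevvx jkiz dzwj
Final line count: 8

Answer: 8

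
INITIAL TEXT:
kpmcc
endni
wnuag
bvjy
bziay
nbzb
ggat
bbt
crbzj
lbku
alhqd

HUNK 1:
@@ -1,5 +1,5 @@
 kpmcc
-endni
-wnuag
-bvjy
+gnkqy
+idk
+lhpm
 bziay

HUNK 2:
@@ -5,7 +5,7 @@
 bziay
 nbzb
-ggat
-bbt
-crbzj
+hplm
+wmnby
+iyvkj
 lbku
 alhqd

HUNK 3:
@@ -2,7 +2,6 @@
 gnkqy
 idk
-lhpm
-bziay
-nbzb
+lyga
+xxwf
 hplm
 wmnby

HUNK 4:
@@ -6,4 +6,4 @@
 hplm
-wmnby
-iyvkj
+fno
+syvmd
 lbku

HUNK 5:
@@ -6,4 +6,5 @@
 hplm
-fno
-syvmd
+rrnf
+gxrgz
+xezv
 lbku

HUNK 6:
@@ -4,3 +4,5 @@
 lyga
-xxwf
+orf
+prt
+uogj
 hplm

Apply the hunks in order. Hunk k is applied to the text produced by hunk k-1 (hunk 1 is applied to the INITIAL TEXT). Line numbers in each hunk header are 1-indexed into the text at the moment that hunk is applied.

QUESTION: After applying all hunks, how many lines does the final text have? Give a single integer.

Hunk 1: at line 1 remove [endni,wnuag,bvjy] add [gnkqy,idk,lhpm] -> 11 lines: kpmcc gnkqy idk lhpm bziay nbzb ggat bbt crbzj lbku alhqd
Hunk 2: at line 5 remove [ggat,bbt,crbzj] add [hplm,wmnby,iyvkj] -> 11 lines: kpmcc gnkqy idk lhpm bziay nbzb hplm wmnby iyvkj lbku alhqd
Hunk 3: at line 2 remove [lhpm,bziay,nbzb] add [lyga,xxwf] -> 10 lines: kpmcc gnkqy idk lyga xxwf hplm wmnby iyvkj lbku alhqd
Hunk 4: at line 6 remove [wmnby,iyvkj] add [fno,syvmd] -> 10 lines: kpmcc gnkqy idk lyga xxwf hplm fno syvmd lbku alhqd
Hunk 5: at line 6 remove [fno,syvmd] add [rrnf,gxrgz,xezv] -> 11 lines: kpmcc gnkqy idk lyga xxwf hplm rrnf gxrgz xezv lbku alhqd
Hunk 6: at line 4 remove [xxwf] add [orf,prt,uogj] -> 13 lines: kpmcc gnkqy idk lyga orf prt uogj hplm rrnf gxrgz xezv lbku alhqd
Final line count: 13

Answer: 13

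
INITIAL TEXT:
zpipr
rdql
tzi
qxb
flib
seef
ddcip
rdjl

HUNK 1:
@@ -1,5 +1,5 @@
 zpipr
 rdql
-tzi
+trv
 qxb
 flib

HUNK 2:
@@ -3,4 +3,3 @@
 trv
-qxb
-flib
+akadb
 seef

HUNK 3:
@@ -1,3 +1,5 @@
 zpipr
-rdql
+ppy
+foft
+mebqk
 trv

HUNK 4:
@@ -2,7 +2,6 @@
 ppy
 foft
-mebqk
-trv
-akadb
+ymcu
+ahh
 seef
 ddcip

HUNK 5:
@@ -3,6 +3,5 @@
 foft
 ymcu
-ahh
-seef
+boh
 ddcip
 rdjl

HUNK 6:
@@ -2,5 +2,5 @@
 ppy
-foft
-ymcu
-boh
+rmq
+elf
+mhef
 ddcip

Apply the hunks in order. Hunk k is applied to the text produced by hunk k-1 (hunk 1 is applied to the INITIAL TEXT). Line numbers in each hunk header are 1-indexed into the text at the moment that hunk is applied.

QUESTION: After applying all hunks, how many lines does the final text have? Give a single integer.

Hunk 1: at line 1 remove [tzi] add [trv] -> 8 lines: zpipr rdql trv qxb flib seef ddcip rdjl
Hunk 2: at line 3 remove [qxb,flib] add [akadb] -> 7 lines: zpipr rdql trv akadb seef ddcip rdjl
Hunk 3: at line 1 remove [rdql] add [ppy,foft,mebqk] -> 9 lines: zpipr ppy foft mebqk trv akadb seef ddcip rdjl
Hunk 4: at line 2 remove [mebqk,trv,akadb] add [ymcu,ahh] -> 8 lines: zpipr ppy foft ymcu ahh seef ddcip rdjl
Hunk 5: at line 3 remove [ahh,seef] add [boh] -> 7 lines: zpipr ppy foft ymcu boh ddcip rdjl
Hunk 6: at line 2 remove [foft,ymcu,boh] add [rmq,elf,mhef] -> 7 lines: zpipr ppy rmq elf mhef ddcip rdjl
Final line count: 7

Answer: 7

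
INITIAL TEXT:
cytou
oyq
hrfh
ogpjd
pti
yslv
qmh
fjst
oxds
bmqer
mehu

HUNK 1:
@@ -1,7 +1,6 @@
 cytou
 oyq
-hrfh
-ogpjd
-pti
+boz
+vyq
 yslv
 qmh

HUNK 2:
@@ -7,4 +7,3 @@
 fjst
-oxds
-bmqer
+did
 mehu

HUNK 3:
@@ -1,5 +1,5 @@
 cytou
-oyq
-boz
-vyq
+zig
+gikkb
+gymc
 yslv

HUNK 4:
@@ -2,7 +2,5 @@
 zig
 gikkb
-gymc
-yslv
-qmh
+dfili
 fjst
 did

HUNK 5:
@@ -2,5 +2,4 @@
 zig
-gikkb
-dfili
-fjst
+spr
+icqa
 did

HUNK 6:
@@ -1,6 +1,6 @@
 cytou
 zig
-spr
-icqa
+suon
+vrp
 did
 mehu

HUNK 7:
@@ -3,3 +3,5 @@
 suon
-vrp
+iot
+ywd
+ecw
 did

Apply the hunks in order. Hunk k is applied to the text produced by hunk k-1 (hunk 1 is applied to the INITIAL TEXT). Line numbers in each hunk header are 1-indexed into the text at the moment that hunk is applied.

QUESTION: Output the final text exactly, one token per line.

Hunk 1: at line 1 remove [hrfh,ogpjd,pti] add [boz,vyq] -> 10 lines: cytou oyq boz vyq yslv qmh fjst oxds bmqer mehu
Hunk 2: at line 7 remove [oxds,bmqer] add [did] -> 9 lines: cytou oyq boz vyq yslv qmh fjst did mehu
Hunk 3: at line 1 remove [oyq,boz,vyq] add [zig,gikkb,gymc] -> 9 lines: cytou zig gikkb gymc yslv qmh fjst did mehu
Hunk 4: at line 2 remove [gymc,yslv,qmh] add [dfili] -> 7 lines: cytou zig gikkb dfili fjst did mehu
Hunk 5: at line 2 remove [gikkb,dfili,fjst] add [spr,icqa] -> 6 lines: cytou zig spr icqa did mehu
Hunk 6: at line 1 remove [spr,icqa] add [suon,vrp] -> 6 lines: cytou zig suon vrp did mehu
Hunk 7: at line 3 remove [vrp] add [iot,ywd,ecw] -> 8 lines: cytou zig suon iot ywd ecw did mehu

Answer: cytou
zig
suon
iot
ywd
ecw
did
mehu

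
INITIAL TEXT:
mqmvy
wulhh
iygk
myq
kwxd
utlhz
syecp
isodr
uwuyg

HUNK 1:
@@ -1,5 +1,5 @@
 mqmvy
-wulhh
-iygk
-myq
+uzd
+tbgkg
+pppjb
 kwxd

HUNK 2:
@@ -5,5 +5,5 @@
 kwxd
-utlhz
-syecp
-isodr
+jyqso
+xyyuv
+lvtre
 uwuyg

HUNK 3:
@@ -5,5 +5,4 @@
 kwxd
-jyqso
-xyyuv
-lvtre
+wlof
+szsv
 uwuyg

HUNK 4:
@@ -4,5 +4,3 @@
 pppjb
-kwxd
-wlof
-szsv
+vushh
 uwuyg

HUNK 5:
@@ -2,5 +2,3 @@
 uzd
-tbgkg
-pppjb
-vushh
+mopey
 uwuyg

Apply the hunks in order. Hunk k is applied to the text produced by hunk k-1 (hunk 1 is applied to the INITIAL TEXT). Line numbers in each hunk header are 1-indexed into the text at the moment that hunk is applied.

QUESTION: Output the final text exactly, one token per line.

Answer: mqmvy
uzd
mopey
uwuyg

Derivation:
Hunk 1: at line 1 remove [wulhh,iygk,myq] add [uzd,tbgkg,pppjb] -> 9 lines: mqmvy uzd tbgkg pppjb kwxd utlhz syecp isodr uwuyg
Hunk 2: at line 5 remove [utlhz,syecp,isodr] add [jyqso,xyyuv,lvtre] -> 9 lines: mqmvy uzd tbgkg pppjb kwxd jyqso xyyuv lvtre uwuyg
Hunk 3: at line 5 remove [jyqso,xyyuv,lvtre] add [wlof,szsv] -> 8 lines: mqmvy uzd tbgkg pppjb kwxd wlof szsv uwuyg
Hunk 4: at line 4 remove [kwxd,wlof,szsv] add [vushh] -> 6 lines: mqmvy uzd tbgkg pppjb vushh uwuyg
Hunk 5: at line 2 remove [tbgkg,pppjb,vushh] add [mopey] -> 4 lines: mqmvy uzd mopey uwuyg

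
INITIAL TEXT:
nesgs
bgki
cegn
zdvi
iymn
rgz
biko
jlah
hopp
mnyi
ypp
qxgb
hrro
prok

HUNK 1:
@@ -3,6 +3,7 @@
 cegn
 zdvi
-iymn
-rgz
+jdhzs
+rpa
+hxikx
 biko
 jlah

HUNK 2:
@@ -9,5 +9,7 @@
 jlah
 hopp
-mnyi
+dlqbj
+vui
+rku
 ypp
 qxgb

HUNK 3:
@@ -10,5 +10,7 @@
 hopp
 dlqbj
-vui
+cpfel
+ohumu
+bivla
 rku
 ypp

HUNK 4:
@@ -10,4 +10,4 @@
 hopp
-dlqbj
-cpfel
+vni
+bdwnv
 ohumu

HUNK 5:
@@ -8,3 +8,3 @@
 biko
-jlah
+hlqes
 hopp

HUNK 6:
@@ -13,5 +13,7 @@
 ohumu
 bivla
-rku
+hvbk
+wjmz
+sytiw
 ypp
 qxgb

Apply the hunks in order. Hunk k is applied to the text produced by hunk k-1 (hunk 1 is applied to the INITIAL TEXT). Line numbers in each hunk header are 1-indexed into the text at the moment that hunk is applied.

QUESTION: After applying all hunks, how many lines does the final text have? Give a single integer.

Hunk 1: at line 3 remove [iymn,rgz] add [jdhzs,rpa,hxikx] -> 15 lines: nesgs bgki cegn zdvi jdhzs rpa hxikx biko jlah hopp mnyi ypp qxgb hrro prok
Hunk 2: at line 9 remove [mnyi] add [dlqbj,vui,rku] -> 17 lines: nesgs bgki cegn zdvi jdhzs rpa hxikx biko jlah hopp dlqbj vui rku ypp qxgb hrro prok
Hunk 3: at line 10 remove [vui] add [cpfel,ohumu,bivla] -> 19 lines: nesgs bgki cegn zdvi jdhzs rpa hxikx biko jlah hopp dlqbj cpfel ohumu bivla rku ypp qxgb hrro prok
Hunk 4: at line 10 remove [dlqbj,cpfel] add [vni,bdwnv] -> 19 lines: nesgs bgki cegn zdvi jdhzs rpa hxikx biko jlah hopp vni bdwnv ohumu bivla rku ypp qxgb hrro prok
Hunk 5: at line 8 remove [jlah] add [hlqes] -> 19 lines: nesgs bgki cegn zdvi jdhzs rpa hxikx biko hlqes hopp vni bdwnv ohumu bivla rku ypp qxgb hrro prok
Hunk 6: at line 13 remove [rku] add [hvbk,wjmz,sytiw] -> 21 lines: nesgs bgki cegn zdvi jdhzs rpa hxikx biko hlqes hopp vni bdwnv ohumu bivla hvbk wjmz sytiw ypp qxgb hrro prok
Final line count: 21

Answer: 21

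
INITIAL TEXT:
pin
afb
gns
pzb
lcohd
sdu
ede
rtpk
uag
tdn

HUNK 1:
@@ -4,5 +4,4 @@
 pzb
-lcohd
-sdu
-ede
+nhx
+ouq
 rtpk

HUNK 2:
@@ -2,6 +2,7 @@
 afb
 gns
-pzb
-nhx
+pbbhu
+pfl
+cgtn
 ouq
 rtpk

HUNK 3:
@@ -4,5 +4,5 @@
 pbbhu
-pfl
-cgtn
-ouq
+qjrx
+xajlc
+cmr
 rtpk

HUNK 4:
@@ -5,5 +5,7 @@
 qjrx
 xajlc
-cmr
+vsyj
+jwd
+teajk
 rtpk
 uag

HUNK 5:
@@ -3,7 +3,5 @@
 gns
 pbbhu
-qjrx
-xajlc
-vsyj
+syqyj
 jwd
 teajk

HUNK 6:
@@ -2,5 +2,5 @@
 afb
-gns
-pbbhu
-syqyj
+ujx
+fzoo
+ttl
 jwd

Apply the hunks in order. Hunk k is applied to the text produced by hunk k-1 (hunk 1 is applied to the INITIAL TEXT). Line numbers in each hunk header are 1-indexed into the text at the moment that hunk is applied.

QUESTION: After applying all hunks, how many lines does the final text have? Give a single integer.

Answer: 10

Derivation:
Hunk 1: at line 4 remove [lcohd,sdu,ede] add [nhx,ouq] -> 9 lines: pin afb gns pzb nhx ouq rtpk uag tdn
Hunk 2: at line 2 remove [pzb,nhx] add [pbbhu,pfl,cgtn] -> 10 lines: pin afb gns pbbhu pfl cgtn ouq rtpk uag tdn
Hunk 3: at line 4 remove [pfl,cgtn,ouq] add [qjrx,xajlc,cmr] -> 10 lines: pin afb gns pbbhu qjrx xajlc cmr rtpk uag tdn
Hunk 4: at line 5 remove [cmr] add [vsyj,jwd,teajk] -> 12 lines: pin afb gns pbbhu qjrx xajlc vsyj jwd teajk rtpk uag tdn
Hunk 5: at line 3 remove [qjrx,xajlc,vsyj] add [syqyj] -> 10 lines: pin afb gns pbbhu syqyj jwd teajk rtpk uag tdn
Hunk 6: at line 2 remove [gns,pbbhu,syqyj] add [ujx,fzoo,ttl] -> 10 lines: pin afb ujx fzoo ttl jwd teajk rtpk uag tdn
Final line count: 10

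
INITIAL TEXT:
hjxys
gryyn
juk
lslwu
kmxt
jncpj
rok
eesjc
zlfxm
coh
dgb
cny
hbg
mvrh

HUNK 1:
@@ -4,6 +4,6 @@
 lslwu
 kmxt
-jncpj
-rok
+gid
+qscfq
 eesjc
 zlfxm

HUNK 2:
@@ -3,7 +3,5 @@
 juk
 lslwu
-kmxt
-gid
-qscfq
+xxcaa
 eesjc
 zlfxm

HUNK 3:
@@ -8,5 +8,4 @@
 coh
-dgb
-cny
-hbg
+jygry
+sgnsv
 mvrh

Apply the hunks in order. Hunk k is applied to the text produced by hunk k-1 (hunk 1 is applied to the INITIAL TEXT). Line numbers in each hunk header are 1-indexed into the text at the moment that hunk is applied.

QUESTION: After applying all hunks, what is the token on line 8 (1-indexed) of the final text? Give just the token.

Answer: coh

Derivation:
Hunk 1: at line 4 remove [jncpj,rok] add [gid,qscfq] -> 14 lines: hjxys gryyn juk lslwu kmxt gid qscfq eesjc zlfxm coh dgb cny hbg mvrh
Hunk 2: at line 3 remove [kmxt,gid,qscfq] add [xxcaa] -> 12 lines: hjxys gryyn juk lslwu xxcaa eesjc zlfxm coh dgb cny hbg mvrh
Hunk 3: at line 8 remove [dgb,cny,hbg] add [jygry,sgnsv] -> 11 lines: hjxys gryyn juk lslwu xxcaa eesjc zlfxm coh jygry sgnsv mvrh
Final line 8: coh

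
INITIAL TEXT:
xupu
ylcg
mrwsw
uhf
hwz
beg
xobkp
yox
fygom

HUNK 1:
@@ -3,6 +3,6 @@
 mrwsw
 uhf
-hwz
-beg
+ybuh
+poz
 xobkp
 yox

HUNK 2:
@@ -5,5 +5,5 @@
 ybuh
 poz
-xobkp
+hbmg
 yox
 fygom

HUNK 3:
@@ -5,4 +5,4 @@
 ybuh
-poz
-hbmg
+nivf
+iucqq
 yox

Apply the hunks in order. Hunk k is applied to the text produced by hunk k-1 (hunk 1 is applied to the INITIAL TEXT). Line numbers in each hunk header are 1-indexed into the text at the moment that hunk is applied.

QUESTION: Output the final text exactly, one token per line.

Hunk 1: at line 3 remove [hwz,beg] add [ybuh,poz] -> 9 lines: xupu ylcg mrwsw uhf ybuh poz xobkp yox fygom
Hunk 2: at line 5 remove [xobkp] add [hbmg] -> 9 lines: xupu ylcg mrwsw uhf ybuh poz hbmg yox fygom
Hunk 3: at line 5 remove [poz,hbmg] add [nivf,iucqq] -> 9 lines: xupu ylcg mrwsw uhf ybuh nivf iucqq yox fygom

Answer: xupu
ylcg
mrwsw
uhf
ybuh
nivf
iucqq
yox
fygom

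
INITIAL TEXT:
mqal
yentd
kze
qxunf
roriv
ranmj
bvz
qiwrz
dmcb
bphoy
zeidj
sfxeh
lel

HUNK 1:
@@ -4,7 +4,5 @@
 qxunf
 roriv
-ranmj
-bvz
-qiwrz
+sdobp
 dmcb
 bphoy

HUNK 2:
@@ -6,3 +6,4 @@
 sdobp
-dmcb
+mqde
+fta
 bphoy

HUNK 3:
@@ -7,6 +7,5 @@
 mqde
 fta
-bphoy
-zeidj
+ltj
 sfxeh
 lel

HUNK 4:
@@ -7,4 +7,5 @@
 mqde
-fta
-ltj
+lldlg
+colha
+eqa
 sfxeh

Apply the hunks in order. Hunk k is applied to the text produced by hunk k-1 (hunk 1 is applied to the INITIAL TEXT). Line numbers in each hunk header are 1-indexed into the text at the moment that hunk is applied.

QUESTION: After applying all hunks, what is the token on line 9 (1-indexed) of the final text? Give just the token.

Hunk 1: at line 4 remove [ranmj,bvz,qiwrz] add [sdobp] -> 11 lines: mqal yentd kze qxunf roriv sdobp dmcb bphoy zeidj sfxeh lel
Hunk 2: at line 6 remove [dmcb] add [mqde,fta] -> 12 lines: mqal yentd kze qxunf roriv sdobp mqde fta bphoy zeidj sfxeh lel
Hunk 3: at line 7 remove [bphoy,zeidj] add [ltj] -> 11 lines: mqal yentd kze qxunf roriv sdobp mqde fta ltj sfxeh lel
Hunk 4: at line 7 remove [fta,ltj] add [lldlg,colha,eqa] -> 12 lines: mqal yentd kze qxunf roriv sdobp mqde lldlg colha eqa sfxeh lel
Final line 9: colha

Answer: colha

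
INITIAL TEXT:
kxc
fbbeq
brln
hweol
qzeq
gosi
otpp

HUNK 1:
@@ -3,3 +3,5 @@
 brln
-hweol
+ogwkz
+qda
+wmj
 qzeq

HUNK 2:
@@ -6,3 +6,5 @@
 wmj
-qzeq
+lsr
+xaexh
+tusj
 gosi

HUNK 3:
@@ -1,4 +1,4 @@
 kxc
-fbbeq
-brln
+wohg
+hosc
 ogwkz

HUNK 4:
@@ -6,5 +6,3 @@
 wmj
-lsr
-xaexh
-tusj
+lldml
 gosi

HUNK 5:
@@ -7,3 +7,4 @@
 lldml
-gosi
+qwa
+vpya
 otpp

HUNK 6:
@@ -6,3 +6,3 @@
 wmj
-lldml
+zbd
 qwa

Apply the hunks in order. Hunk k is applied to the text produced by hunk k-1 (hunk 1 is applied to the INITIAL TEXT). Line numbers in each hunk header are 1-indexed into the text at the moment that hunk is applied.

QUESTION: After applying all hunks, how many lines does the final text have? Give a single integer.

Hunk 1: at line 3 remove [hweol] add [ogwkz,qda,wmj] -> 9 lines: kxc fbbeq brln ogwkz qda wmj qzeq gosi otpp
Hunk 2: at line 6 remove [qzeq] add [lsr,xaexh,tusj] -> 11 lines: kxc fbbeq brln ogwkz qda wmj lsr xaexh tusj gosi otpp
Hunk 3: at line 1 remove [fbbeq,brln] add [wohg,hosc] -> 11 lines: kxc wohg hosc ogwkz qda wmj lsr xaexh tusj gosi otpp
Hunk 4: at line 6 remove [lsr,xaexh,tusj] add [lldml] -> 9 lines: kxc wohg hosc ogwkz qda wmj lldml gosi otpp
Hunk 5: at line 7 remove [gosi] add [qwa,vpya] -> 10 lines: kxc wohg hosc ogwkz qda wmj lldml qwa vpya otpp
Hunk 6: at line 6 remove [lldml] add [zbd] -> 10 lines: kxc wohg hosc ogwkz qda wmj zbd qwa vpya otpp
Final line count: 10

Answer: 10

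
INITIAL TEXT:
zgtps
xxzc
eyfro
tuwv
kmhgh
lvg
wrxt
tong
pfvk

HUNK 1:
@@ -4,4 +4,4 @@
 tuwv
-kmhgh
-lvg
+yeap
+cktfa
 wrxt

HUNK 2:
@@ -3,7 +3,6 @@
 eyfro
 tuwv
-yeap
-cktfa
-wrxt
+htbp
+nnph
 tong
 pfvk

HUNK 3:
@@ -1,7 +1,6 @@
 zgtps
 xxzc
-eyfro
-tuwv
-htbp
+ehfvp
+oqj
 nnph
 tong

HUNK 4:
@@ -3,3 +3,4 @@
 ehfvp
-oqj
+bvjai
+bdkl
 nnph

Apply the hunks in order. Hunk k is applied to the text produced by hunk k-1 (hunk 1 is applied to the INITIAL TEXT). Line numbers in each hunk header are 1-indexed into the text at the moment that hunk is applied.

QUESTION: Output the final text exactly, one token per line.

Hunk 1: at line 4 remove [kmhgh,lvg] add [yeap,cktfa] -> 9 lines: zgtps xxzc eyfro tuwv yeap cktfa wrxt tong pfvk
Hunk 2: at line 3 remove [yeap,cktfa,wrxt] add [htbp,nnph] -> 8 lines: zgtps xxzc eyfro tuwv htbp nnph tong pfvk
Hunk 3: at line 1 remove [eyfro,tuwv,htbp] add [ehfvp,oqj] -> 7 lines: zgtps xxzc ehfvp oqj nnph tong pfvk
Hunk 4: at line 3 remove [oqj] add [bvjai,bdkl] -> 8 lines: zgtps xxzc ehfvp bvjai bdkl nnph tong pfvk

Answer: zgtps
xxzc
ehfvp
bvjai
bdkl
nnph
tong
pfvk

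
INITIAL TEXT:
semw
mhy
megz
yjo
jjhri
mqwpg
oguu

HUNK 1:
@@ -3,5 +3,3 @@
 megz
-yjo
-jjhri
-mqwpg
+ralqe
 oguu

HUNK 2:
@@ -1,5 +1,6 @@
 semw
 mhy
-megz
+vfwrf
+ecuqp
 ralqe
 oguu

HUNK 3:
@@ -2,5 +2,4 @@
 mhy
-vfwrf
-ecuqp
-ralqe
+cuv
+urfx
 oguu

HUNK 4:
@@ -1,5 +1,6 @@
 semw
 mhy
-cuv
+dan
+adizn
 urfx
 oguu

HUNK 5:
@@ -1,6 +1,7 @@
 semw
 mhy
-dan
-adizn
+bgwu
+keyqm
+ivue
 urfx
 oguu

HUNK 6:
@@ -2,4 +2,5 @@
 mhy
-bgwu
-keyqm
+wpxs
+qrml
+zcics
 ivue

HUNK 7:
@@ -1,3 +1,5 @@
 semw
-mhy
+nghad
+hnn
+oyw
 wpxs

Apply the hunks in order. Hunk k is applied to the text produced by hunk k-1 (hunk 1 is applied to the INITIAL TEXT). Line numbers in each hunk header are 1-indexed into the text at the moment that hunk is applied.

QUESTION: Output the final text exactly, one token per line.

Hunk 1: at line 3 remove [yjo,jjhri,mqwpg] add [ralqe] -> 5 lines: semw mhy megz ralqe oguu
Hunk 2: at line 1 remove [megz] add [vfwrf,ecuqp] -> 6 lines: semw mhy vfwrf ecuqp ralqe oguu
Hunk 3: at line 2 remove [vfwrf,ecuqp,ralqe] add [cuv,urfx] -> 5 lines: semw mhy cuv urfx oguu
Hunk 4: at line 1 remove [cuv] add [dan,adizn] -> 6 lines: semw mhy dan adizn urfx oguu
Hunk 5: at line 1 remove [dan,adizn] add [bgwu,keyqm,ivue] -> 7 lines: semw mhy bgwu keyqm ivue urfx oguu
Hunk 6: at line 2 remove [bgwu,keyqm] add [wpxs,qrml,zcics] -> 8 lines: semw mhy wpxs qrml zcics ivue urfx oguu
Hunk 7: at line 1 remove [mhy] add [nghad,hnn,oyw] -> 10 lines: semw nghad hnn oyw wpxs qrml zcics ivue urfx oguu

Answer: semw
nghad
hnn
oyw
wpxs
qrml
zcics
ivue
urfx
oguu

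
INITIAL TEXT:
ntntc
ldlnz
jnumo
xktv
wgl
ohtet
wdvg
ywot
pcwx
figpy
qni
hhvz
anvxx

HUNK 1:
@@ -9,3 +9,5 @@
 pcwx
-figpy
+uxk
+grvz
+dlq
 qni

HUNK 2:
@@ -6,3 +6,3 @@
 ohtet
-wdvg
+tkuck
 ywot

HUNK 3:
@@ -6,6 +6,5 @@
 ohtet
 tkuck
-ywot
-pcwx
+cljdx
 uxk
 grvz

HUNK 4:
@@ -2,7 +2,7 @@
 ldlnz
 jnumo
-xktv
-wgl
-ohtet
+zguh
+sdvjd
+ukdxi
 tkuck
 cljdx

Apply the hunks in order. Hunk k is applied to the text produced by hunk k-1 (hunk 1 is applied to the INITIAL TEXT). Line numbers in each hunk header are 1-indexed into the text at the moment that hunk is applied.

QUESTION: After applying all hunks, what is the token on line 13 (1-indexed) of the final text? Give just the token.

Hunk 1: at line 9 remove [figpy] add [uxk,grvz,dlq] -> 15 lines: ntntc ldlnz jnumo xktv wgl ohtet wdvg ywot pcwx uxk grvz dlq qni hhvz anvxx
Hunk 2: at line 6 remove [wdvg] add [tkuck] -> 15 lines: ntntc ldlnz jnumo xktv wgl ohtet tkuck ywot pcwx uxk grvz dlq qni hhvz anvxx
Hunk 3: at line 6 remove [ywot,pcwx] add [cljdx] -> 14 lines: ntntc ldlnz jnumo xktv wgl ohtet tkuck cljdx uxk grvz dlq qni hhvz anvxx
Hunk 4: at line 2 remove [xktv,wgl,ohtet] add [zguh,sdvjd,ukdxi] -> 14 lines: ntntc ldlnz jnumo zguh sdvjd ukdxi tkuck cljdx uxk grvz dlq qni hhvz anvxx
Final line 13: hhvz

Answer: hhvz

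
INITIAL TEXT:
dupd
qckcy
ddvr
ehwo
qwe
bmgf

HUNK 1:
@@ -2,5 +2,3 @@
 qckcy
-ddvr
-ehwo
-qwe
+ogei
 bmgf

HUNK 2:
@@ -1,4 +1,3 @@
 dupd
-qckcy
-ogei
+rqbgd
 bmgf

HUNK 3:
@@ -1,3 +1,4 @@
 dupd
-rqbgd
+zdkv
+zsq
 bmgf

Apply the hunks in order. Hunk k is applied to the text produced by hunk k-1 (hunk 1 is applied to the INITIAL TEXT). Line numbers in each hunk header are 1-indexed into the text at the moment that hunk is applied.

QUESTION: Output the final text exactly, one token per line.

Answer: dupd
zdkv
zsq
bmgf

Derivation:
Hunk 1: at line 2 remove [ddvr,ehwo,qwe] add [ogei] -> 4 lines: dupd qckcy ogei bmgf
Hunk 2: at line 1 remove [qckcy,ogei] add [rqbgd] -> 3 lines: dupd rqbgd bmgf
Hunk 3: at line 1 remove [rqbgd] add [zdkv,zsq] -> 4 lines: dupd zdkv zsq bmgf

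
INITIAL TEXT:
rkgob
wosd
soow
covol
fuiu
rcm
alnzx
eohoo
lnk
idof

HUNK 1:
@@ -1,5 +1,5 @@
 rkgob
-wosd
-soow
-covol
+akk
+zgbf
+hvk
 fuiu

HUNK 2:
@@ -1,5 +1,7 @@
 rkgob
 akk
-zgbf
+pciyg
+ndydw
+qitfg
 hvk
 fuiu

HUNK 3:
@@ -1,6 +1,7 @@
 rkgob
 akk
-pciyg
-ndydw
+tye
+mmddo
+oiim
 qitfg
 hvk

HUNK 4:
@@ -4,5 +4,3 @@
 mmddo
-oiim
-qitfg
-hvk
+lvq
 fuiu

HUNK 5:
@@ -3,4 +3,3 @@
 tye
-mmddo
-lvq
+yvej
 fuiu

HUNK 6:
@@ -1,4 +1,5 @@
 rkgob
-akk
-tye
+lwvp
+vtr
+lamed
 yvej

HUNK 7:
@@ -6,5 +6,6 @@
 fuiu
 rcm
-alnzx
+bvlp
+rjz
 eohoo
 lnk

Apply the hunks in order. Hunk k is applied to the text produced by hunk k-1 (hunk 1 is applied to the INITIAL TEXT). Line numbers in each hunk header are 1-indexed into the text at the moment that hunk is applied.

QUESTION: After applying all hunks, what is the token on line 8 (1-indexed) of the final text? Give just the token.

Hunk 1: at line 1 remove [wosd,soow,covol] add [akk,zgbf,hvk] -> 10 lines: rkgob akk zgbf hvk fuiu rcm alnzx eohoo lnk idof
Hunk 2: at line 1 remove [zgbf] add [pciyg,ndydw,qitfg] -> 12 lines: rkgob akk pciyg ndydw qitfg hvk fuiu rcm alnzx eohoo lnk idof
Hunk 3: at line 1 remove [pciyg,ndydw] add [tye,mmddo,oiim] -> 13 lines: rkgob akk tye mmddo oiim qitfg hvk fuiu rcm alnzx eohoo lnk idof
Hunk 4: at line 4 remove [oiim,qitfg,hvk] add [lvq] -> 11 lines: rkgob akk tye mmddo lvq fuiu rcm alnzx eohoo lnk idof
Hunk 5: at line 3 remove [mmddo,lvq] add [yvej] -> 10 lines: rkgob akk tye yvej fuiu rcm alnzx eohoo lnk idof
Hunk 6: at line 1 remove [akk,tye] add [lwvp,vtr,lamed] -> 11 lines: rkgob lwvp vtr lamed yvej fuiu rcm alnzx eohoo lnk idof
Hunk 7: at line 6 remove [alnzx] add [bvlp,rjz] -> 12 lines: rkgob lwvp vtr lamed yvej fuiu rcm bvlp rjz eohoo lnk idof
Final line 8: bvlp

Answer: bvlp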